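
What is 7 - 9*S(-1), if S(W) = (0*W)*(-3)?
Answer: 7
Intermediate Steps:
S(W) = 0 (S(W) = 0*(-3) = 0)
7 - 9*S(-1) = 7 - 9*0 = 7 + 0 = 7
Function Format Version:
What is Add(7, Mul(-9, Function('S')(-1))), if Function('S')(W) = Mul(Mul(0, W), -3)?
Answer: 7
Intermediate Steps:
Function('S')(W) = 0 (Function('S')(W) = Mul(0, -3) = 0)
Add(7, Mul(-9, Function('S')(-1))) = Add(7, Mul(-9, 0)) = Add(7, 0) = 7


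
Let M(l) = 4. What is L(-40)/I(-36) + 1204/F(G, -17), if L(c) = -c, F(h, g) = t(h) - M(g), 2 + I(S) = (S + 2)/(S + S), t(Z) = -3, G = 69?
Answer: -2180/11 ≈ -198.18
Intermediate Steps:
I(S) = -2 + (2 + S)/(2*S) (I(S) = -2 + (S + 2)/(S + S) = -2 + (2 + S)/((2*S)) = -2 + (2 + S)*(1/(2*S)) = -2 + (2 + S)/(2*S))
F(h, g) = -7 (F(h, g) = -3 - 1*4 = -3 - 4 = -7)
L(-40)/I(-36) + 1204/F(G, -17) = (-1*(-40))/(-3/2 + 1/(-36)) + 1204/(-7) = 40/(-3/2 - 1/36) + 1204*(-⅐) = 40/(-55/36) - 172 = 40*(-36/55) - 172 = -288/11 - 172 = -2180/11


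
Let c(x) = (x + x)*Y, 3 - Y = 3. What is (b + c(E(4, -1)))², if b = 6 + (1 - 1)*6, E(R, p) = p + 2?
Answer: 36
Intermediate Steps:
Y = 0 (Y = 3 - 1*3 = 3 - 3 = 0)
E(R, p) = 2 + p
c(x) = 0 (c(x) = (x + x)*0 = (2*x)*0 = 0)
b = 6 (b = 6 + 0*6 = 6 + 0 = 6)
(b + c(E(4, -1)))² = (6 + 0)² = 6² = 36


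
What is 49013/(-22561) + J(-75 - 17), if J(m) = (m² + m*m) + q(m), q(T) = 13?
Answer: 382156888/22561 ≈ 16939.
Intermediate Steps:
J(m) = 13 + 2*m² (J(m) = (m² + m*m) + 13 = (m² + m²) + 13 = 2*m² + 13 = 13 + 2*m²)
49013/(-22561) + J(-75 - 17) = 49013/(-22561) + (13 + 2*(-75 - 17)²) = 49013*(-1/22561) + (13 + 2*(-92)²) = -49013/22561 + (13 + 2*8464) = -49013/22561 + (13 + 16928) = -49013/22561 + 16941 = 382156888/22561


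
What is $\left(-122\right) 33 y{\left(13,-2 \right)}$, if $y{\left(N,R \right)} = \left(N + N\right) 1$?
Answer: $-104676$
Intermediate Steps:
$y{\left(N,R \right)} = 2 N$ ($y{\left(N,R \right)} = 2 N 1 = 2 N$)
$\left(-122\right) 33 y{\left(13,-2 \right)} = \left(-122\right) 33 \cdot 2 \cdot 13 = \left(-4026\right) 26 = -104676$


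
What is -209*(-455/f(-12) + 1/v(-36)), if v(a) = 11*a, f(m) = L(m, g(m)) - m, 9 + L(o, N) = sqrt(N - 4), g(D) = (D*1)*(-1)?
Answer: 10270279/36 - 190190*sqrt(2) ≈ 16316.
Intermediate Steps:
g(D) = -D (g(D) = D*(-1) = -D)
L(o, N) = -9 + sqrt(-4 + N) (L(o, N) = -9 + sqrt(N - 4) = -9 + sqrt(-4 + N))
f(m) = -9 + sqrt(-4 - m) - m (f(m) = (-9 + sqrt(-4 - m)) - m = -9 + sqrt(-4 - m) - m)
-209*(-455/f(-12) + 1/v(-36)) = -209*(-455/(-9 + sqrt(-4 - 1*(-12)) - 1*(-12)) + 1/(11*(-36))) = -209*(-455/(-9 + sqrt(-4 + 12) + 12) + 1/(-396)) = -209*(-455/(-9 + sqrt(8) + 12) - 1/396) = -209*(-455/(-9 + 2*sqrt(2) + 12) - 1/396) = -209*(-455/(3 + 2*sqrt(2)) - 1/396) = -209*(-1/396 - 455/(3 + 2*sqrt(2))) = 19/36 + 95095/(3 + 2*sqrt(2))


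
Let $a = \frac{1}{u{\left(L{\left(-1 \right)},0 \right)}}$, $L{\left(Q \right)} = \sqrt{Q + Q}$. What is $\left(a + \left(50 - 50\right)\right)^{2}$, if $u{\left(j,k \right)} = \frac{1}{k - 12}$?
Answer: $144$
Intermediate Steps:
$L{\left(Q \right)} = \sqrt{2} \sqrt{Q}$ ($L{\left(Q \right)} = \sqrt{2 Q} = \sqrt{2} \sqrt{Q}$)
$u{\left(j,k \right)} = \frac{1}{-12 + k}$
$a = -12$ ($a = \frac{1}{\frac{1}{-12 + 0}} = \frac{1}{\frac{1}{-12}} = \frac{1}{- \frac{1}{12}} = -12$)
$\left(a + \left(50 - 50\right)\right)^{2} = \left(-12 + \left(50 - 50\right)\right)^{2} = \left(-12 + 0\right)^{2} = \left(-12\right)^{2} = 144$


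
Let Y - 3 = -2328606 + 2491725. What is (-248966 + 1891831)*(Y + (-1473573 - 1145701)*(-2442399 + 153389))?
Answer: 9849870283766114630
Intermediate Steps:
Y = 163122 (Y = 3 + (-2328606 + 2491725) = 3 + 163119 = 163122)
(-248966 + 1891831)*(Y + (-1473573 - 1145701)*(-2442399 + 153389)) = (-248966 + 1891831)*(163122 + (-1473573 - 1145701)*(-2442399 + 153389)) = 1642865*(163122 - 2619274*(-2289010)) = 1642865*(163122 + 5995544378740) = 1642865*5995544541862 = 9849870283766114630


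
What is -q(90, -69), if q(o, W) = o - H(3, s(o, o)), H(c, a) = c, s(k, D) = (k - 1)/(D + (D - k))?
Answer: -87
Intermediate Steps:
s(k, D) = (-1 + k)/(-k + 2*D)
q(o, W) = -3 + o (q(o, W) = o - 1*3 = o - 3 = -3 + o)
-q(90, -69) = -(-3 + 90) = -1*87 = -87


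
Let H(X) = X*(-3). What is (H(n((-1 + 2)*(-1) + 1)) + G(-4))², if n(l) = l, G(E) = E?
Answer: 16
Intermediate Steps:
H(X) = -3*X
(H(n((-1 + 2)*(-1) + 1)) + G(-4))² = (-3*((-1 + 2)*(-1) + 1) - 4)² = (-3*(1*(-1) + 1) - 4)² = (-3*(-1 + 1) - 4)² = (-3*0 - 4)² = (0 - 4)² = (-4)² = 16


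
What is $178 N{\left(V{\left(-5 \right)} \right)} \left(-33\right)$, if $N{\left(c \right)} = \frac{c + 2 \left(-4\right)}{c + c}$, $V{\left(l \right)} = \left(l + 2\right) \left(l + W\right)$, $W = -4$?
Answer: $- \frac{18601}{9} \approx -2066.8$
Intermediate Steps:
$V{\left(l \right)} = \left(-4 + l\right) \left(2 + l\right)$ ($V{\left(l \right)} = \left(l + 2\right) \left(l - 4\right) = \left(2 + l\right) \left(-4 + l\right) = \left(-4 + l\right) \left(2 + l\right)$)
$N{\left(c \right)} = \frac{-8 + c}{2 c}$ ($N{\left(c \right)} = \frac{c - 8}{2 c} = \left(-8 + c\right) \frac{1}{2 c} = \frac{-8 + c}{2 c}$)
$178 N{\left(V{\left(-5 \right)} \right)} \left(-33\right) = 178 \frac{-8 - \left(-2 - 25\right)}{2 \left(-8 + \left(-5\right)^{2} - -10\right)} \left(-33\right) = 178 \frac{-8 + \left(-8 + 25 + 10\right)}{2 \left(-8 + 25 + 10\right)} \left(-33\right) = 178 \frac{-8 + 27}{2 \cdot 27} \left(-33\right) = 178 \cdot \frac{1}{2} \cdot \frac{1}{27} \cdot 19 \left(-33\right) = 178 \cdot \frac{19}{54} \left(-33\right) = \frac{1691}{27} \left(-33\right) = - \frac{18601}{9}$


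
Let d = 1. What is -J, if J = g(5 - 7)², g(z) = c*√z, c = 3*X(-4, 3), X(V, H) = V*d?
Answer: 288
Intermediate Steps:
X(V, H) = V (X(V, H) = V*1 = V)
c = -12 (c = 3*(-4) = -12)
g(z) = -12*√z
J = -288 (J = (-12*√(5 - 7))² = (-12*I*√2)² = -288)
-J = -1*(-288) = 288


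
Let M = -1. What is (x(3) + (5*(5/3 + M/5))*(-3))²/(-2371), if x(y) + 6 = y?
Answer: -625/2371 ≈ -0.26360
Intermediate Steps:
x(y) = -6 + y
(x(3) + (5*(5/3 + M/5))*(-3))²/(-2371) = ((-6 + 3) + (5*(5/3 - 1/5))*(-3))²/(-2371) = (-3 + (5*(5*(⅓) - 1*⅕))*(-3))²*(-1/2371) = (-3 + (5*(5/3 - ⅕))*(-3))²*(-1/2371) = (-3 + (5*(22/15))*(-3))²*(-1/2371) = (-3 + (22/3)*(-3))²*(-1/2371) = (-3 - 22)²*(-1/2371) = (-25)²*(-1/2371) = 625*(-1/2371) = -625/2371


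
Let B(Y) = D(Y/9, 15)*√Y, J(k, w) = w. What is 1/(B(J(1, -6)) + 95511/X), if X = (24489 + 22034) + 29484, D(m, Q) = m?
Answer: 21778513731/73583565755 + 11554128098*I*√6/73583565755 ≈ 0.29597 + 0.38462*I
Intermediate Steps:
X = 76007 (X = 46523 + 29484 = 76007)
B(Y) = Y^(3/2)/9 (B(Y) = (Y/9)*√Y = Y^(3/2)/9)
1/(B(J(1, -6)) + 95511/X) = 1/((-6)^(3/2)/9 + 95511/76007) = 1/((-6*I*√6)/9 + 95511*(1/76007)) = 1/(-2*I*√6/3 + 95511/76007) = 1/(95511/76007 - 2*I*√6/3)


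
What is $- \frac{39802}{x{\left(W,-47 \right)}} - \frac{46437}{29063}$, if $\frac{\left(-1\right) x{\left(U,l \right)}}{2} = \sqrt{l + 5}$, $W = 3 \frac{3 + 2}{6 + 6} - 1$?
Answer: $- \frac{46437}{29063} - \frac{2843 i \sqrt{42}}{6} \approx -1.5978 - 3070.8 i$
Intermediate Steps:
$W = \frac{1}{4}$ ($W = 3 \cdot \frac{5}{12} + \left(-3 + 2\right) = 3 \cdot 5 \cdot \frac{1}{12} - 1 = 3 \cdot \frac{5}{12} - 1 = \frac{5}{4} - 1 = \frac{1}{4} \approx 0.25$)
$x{\left(U,l \right)} = - 2 \sqrt{5 + l}$ ($x{\left(U,l \right)} = - 2 \sqrt{l + 5} = - 2 \sqrt{5 + l}$)
$- \frac{39802}{x{\left(W,-47 \right)}} - \frac{46437}{29063} = - \frac{39802}{\left(-2\right) \sqrt{5 - 47}} - \frac{46437}{29063} = - \frac{39802}{\left(-2\right) \sqrt{-42}} - \frac{46437}{29063} = - \frac{39802}{\left(-2\right) i \sqrt{42}} - \frac{46437}{29063} = - 39802 \frac{i \sqrt{42}}{84} - \frac{46437}{29063} = - \frac{2843 i \sqrt{42}}{6} - \frac{46437}{29063} = - \frac{46437}{29063} - \frac{2843 i \sqrt{42}}{6}$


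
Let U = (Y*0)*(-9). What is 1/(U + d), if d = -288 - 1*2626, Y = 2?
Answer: -1/2914 ≈ -0.00034317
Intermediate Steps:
U = 0 (U = (2*0)*(-9) = 0*(-9) = 0)
d = -2914 (d = -288 - 2626 = -2914)
1/(U + d) = 1/(0 - 2914) = 1/(-2914) = -1/2914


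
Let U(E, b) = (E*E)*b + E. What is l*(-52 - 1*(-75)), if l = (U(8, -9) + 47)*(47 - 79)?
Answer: 383456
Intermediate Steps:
U(E, b) = E + b*E² (U(E, b) = E²*b + E = b*E² + E = E + b*E²)
l = 16672 (l = (8*(1 + 8*(-9)) + 47)*(47 - 79) = (8*(1 - 72) + 47)*(-32) = (8*(-71) + 47)*(-32) = (-568 + 47)*(-32) = -521*(-32) = 16672)
l*(-52 - 1*(-75)) = 16672*(-52 - 1*(-75)) = 16672*(-52 + 75) = 16672*23 = 383456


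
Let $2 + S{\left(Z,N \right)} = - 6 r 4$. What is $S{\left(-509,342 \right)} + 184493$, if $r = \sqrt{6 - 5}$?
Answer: $184467$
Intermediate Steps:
$r = 1$ ($r = \sqrt{1} = 1$)
$S{\left(Z,N \right)} = -26$ ($S{\left(Z,N \right)} = -2 + \left(-6\right) 1 \cdot 4 = -2 - 24 = -26$)
$S{\left(-509,342 \right)} + 184493 = -26 + 184493 = 184467$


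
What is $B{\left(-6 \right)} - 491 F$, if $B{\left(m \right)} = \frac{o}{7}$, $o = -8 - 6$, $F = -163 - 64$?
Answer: $111455$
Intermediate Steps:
$F = -227$
$o = -14$ ($o = -8 - 6 = -14$)
$B{\left(m \right)} = -2$ ($B{\left(m \right)} = - \frac{14}{7} = \left(-14\right) \frac{1}{7} = -2$)
$B{\left(-6 \right)} - 491 F = -2 - -111457 = -2 + 111457 = 111455$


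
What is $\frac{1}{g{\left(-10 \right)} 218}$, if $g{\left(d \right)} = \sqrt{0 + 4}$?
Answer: $\frac{1}{436} \approx 0.0022936$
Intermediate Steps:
$g{\left(d \right)} = 2$ ($g{\left(d \right)} = \sqrt{4} = 2$)
$\frac{1}{g{\left(-10 \right)} 218} = \frac{1}{2 \cdot 218} = \frac{1}{436}$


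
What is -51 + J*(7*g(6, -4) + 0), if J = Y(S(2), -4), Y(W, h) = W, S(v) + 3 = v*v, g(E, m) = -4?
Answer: -79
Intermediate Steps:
S(v) = -3 + v² (S(v) = -3 + v*v = -3 + v²)
J = 1 (J = -3 + 2² = -3 + 4 = 1)
-51 + J*(7*g(6, -4) + 0) = -51 + 1*(7*(-4) + 0) = -51 + 1*(-28 + 0) = -51 + 1*(-28) = -51 - 28 = -79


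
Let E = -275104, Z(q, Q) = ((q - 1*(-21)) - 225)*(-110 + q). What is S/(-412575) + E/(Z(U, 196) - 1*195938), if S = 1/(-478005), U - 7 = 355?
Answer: 27127030591860061/15394637191935375 ≈ 1.7621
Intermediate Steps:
U = 362 (U = 7 + 355 = 362)
Z(q, Q) = (-204 + q)*(-110 + q) (Z(q, Q) = ((q + 21) - 225)*(-110 + q) = ((21 + q) - 225)*(-110 + q) = (-204 + q)*(-110 + q))
S = -1/478005 ≈ -2.0920e-6
S/(-412575) + E/(Z(U, 196) - 1*195938) = -1/478005/(-412575) - 275104/((22440 + 362² - 314*362) - 1*195938) = -1/478005*(-1/412575) - 275104/((22440 + 131044 - 113668) - 195938) = 1/197212912875 - 275104/(39816 - 195938) = 1/197212912875 - 275104/(-156122) = 1/197212912875 - 275104*(-1/156122) = 1/197212912875 + 137552/78061 = 27127030591860061/15394637191935375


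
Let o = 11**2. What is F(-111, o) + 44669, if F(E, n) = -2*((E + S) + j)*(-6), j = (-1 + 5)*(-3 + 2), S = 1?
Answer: 43301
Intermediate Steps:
j = -4 (j = 4*(-1) = -4)
o = 121
F(E, n) = -36 + 12*E (F(E, n) = -2*((E + 1) - 4)*(-6) = -2*((1 + E) - 4)*(-6) = -2*(-3 + E)*(-6) = (6 - 2*E)*(-6) = -36 + 12*E)
F(-111, o) + 44669 = (-36 + 12*(-111)) + 44669 = (-36 - 1332) + 44669 = -1368 + 44669 = 43301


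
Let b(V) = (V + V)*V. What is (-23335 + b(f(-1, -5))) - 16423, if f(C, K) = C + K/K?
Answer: -39758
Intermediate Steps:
f(C, K) = 1 + C (f(C, K) = C + 1 = 1 + C)
b(V) = 2*V² (b(V) = (2*V)*V = 2*V²)
(-23335 + b(f(-1, -5))) - 16423 = (-23335 + 2*(1 - 1)²) - 16423 = (-23335 + 2*0²) - 16423 = (-23335 + 2*0) - 16423 = (-23335 + 0) - 16423 = -23335 - 16423 = -39758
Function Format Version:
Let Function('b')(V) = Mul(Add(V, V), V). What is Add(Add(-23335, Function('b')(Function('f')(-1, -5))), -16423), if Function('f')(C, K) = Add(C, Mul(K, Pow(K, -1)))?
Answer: -39758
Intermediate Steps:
Function('f')(C, K) = Add(1, C) (Function('f')(C, K) = Add(C, 1) = Add(1, C))
Function('b')(V) = Mul(2, Pow(V, 2)) (Function('b')(V) = Mul(Mul(2, V), V) = Mul(2, Pow(V, 2)))
Add(Add(-23335, Function('b')(Function('f')(-1, -5))), -16423) = Add(Add(-23335, Mul(2, Pow(Add(1, -1), 2))), -16423) = Add(Add(-23335, Mul(2, Pow(0, 2))), -16423) = Add(Add(-23335, Mul(2, 0)), -16423) = Add(Add(-23335, 0), -16423) = Add(-23335, -16423) = -39758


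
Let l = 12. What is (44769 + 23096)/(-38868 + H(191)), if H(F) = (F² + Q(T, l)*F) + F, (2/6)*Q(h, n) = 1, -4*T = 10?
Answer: -67865/1623 ≈ -41.815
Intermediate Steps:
T = -5/2 (T = -¼*10 = -5/2 ≈ -2.5000)
Q(h, n) = 3 (Q(h, n) = 3*1 = 3)
H(F) = F² + 4*F (H(F) = (F² + 3*F) + F = F² + 4*F)
(44769 + 23096)/(-38868 + H(191)) = (44769 + 23096)/(-38868 + 191*(4 + 191)) = 67865/(-38868 + 191*195) = 67865/(-38868 + 37245) = 67865/(-1623) = 67865*(-1/1623) = -67865/1623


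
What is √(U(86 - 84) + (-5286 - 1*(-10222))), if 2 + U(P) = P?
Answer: 2*√1234 ≈ 70.257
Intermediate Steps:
U(P) = -2 + P
√(U(86 - 84) + (-5286 - 1*(-10222))) = √((-2 + (86 - 84)) + (-5286 - 1*(-10222))) = √((-2 + 2) + (-5286 + 10222)) = √(0 + 4936) = √4936 = 2*√1234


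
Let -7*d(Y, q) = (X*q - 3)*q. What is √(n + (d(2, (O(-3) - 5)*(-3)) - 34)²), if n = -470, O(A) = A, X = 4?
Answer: √6077870/7 ≈ 352.19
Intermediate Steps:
d(Y, q) = -q*(-3 + 4*q)/7 (d(Y, q) = -(4*q - 3)*q/7 = -(-3 + 4*q)*q/7 = -q*(-3 + 4*q)/7)
√(n + (d(2, (O(-3) - 5)*(-3)) - 34)²) = √(-470 + (((-3 - 5)*(-3))*(3 - 4*(-3 - 5)*(-3))/7 - 34)²) = √(-470 + ((-8*(-3))*(3 - (-32)*(-3))/7 - 34)²) = √(-470 + ((⅐)*24*(3 - 4*24) - 34)²) = √(-470 + ((⅐)*24*(3 - 96) - 34)²) = √(-470 + ((⅐)*24*(-93) - 34)²) = √(-470 + (-2232/7 - 34)²) = √(-470 + (-2470/7)²) = √(-470 + 6100900/49) = √(6077870/49) = √6077870/7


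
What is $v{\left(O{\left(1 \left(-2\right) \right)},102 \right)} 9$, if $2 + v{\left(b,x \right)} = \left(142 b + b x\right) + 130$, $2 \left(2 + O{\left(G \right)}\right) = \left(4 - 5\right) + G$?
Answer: $-6534$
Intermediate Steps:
$O{\left(G \right)} = - \frac{5}{2} + \frac{G}{2}$ ($O{\left(G \right)} = -2 + \frac{\left(4 - 5\right) + G}{2} = -2 + \frac{-1 + G}{2} = -2 + \left(- \frac{1}{2} + \frac{G}{2}\right) = - \frac{5}{2} + \frac{G}{2}$)
$v{\left(b,x \right)} = 128 + 142 b + b x$ ($v{\left(b,x \right)} = -2 + \left(\left(142 b + b x\right) + 130\right) = -2 + \left(130 + 142 b + b x\right) = 128 + 142 b + b x$)
$v{\left(O{\left(1 \left(-2\right) \right)},102 \right)} 9 = \left(128 + 142 \left(- \frac{5}{2} + \frac{1 \left(-2\right)}{2}\right) + \left(- \frac{5}{2} + \frac{1 \left(-2\right)}{2}\right) 102\right) 9 = \left(128 + 142 \left(- \frac{5}{2} + \frac{1}{2} \left(-2\right)\right) + \left(- \frac{5}{2} + \frac{1}{2} \left(-2\right)\right) 102\right) 9 = \left(128 + 142 \left(- \frac{5}{2} - 1\right) + \left(- \frac{5}{2} - 1\right) 102\right) 9 = \left(128 + 142 \left(- \frac{7}{2}\right) - 357\right) 9 = \left(128 - 497 - 357\right) 9 = \left(-726\right) 9 = -6534$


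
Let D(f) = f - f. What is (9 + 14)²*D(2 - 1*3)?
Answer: 0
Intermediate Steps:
D(f) = 0
(9 + 14)²*D(2 - 1*3) = (9 + 14)²*0 = 23²*0 = 529*0 = 0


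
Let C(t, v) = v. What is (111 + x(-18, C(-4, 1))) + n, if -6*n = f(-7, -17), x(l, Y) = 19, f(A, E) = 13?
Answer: 767/6 ≈ 127.83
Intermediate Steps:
n = -13/6 (n = -⅙*13 = -13/6 ≈ -2.1667)
(111 + x(-18, C(-4, 1))) + n = (111 + 19) - 13/6 = 130 - 13/6 = 767/6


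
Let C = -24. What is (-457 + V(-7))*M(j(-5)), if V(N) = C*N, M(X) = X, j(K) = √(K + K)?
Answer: -289*I*√10 ≈ -913.9*I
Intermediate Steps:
j(K) = √2*√K (j(K) = √(2*K) = √2*√K)
V(N) = -24*N
(-457 + V(-7))*M(j(-5)) = (-457 - 24*(-7))*(√2*√(-5)) = (-457 + 168)*(√2*(I*√5)) = -289*I*√10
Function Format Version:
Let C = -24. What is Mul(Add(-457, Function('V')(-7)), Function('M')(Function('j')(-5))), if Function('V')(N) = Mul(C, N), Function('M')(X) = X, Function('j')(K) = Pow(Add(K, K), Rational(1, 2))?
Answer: Mul(-289, I, Pow(10, Rational(1, 2))) ≈ Mul(-913.90, I)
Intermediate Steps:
Function('j')(K) = Mul(Pow(2, Rational(1, 2)), Pow(K, Rational(1, 2))) (Function('j')(K) = Pow(Mul(2, K), Rational(1, 2)) = Mul(Pow(2, Rational(1, 2)), Pow(K, Rational(1, 2))))
Function('V')(N) = Mul(-24, N)
Mul(Add(-457, Function('V')(-7)), Function('M')(Function('j')(-5))) = Mul(Add(-457, Mul(-24, -7)), Mul(Pow(2, Rational(1, 2)), Pow(-5, Rational(1, 2)))) = Mul(Add(-457, 168), Mul(Pow(2, Rational(1, 2)), Mul(I, Pow(5, Rational(1, 2))))) = Mul(-289, Mul(I, Pow(10, Rational(1, 2)))) = Mul(-289, I, Pow(10, Rational(1, 2)))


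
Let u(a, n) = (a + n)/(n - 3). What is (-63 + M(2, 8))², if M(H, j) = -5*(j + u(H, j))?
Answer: 12769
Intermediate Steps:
u(a, n) = (a + n)/(-3 + n)
M(H, j) = -5*j - 5*(H + j)/(-3 + j) (M(H, j) = -5*(j + (H + j)/(-3 + j)) = -5*j - 5*(H + j)/(-3 + j))
(-63 + M(2, 8))² = (-63 + 5*(-1*2 - 1*8² + 2*8)/(-3 + 8))² = (-63 + 5*(-2 - 1*64 + 16)/5)² = (-63 + 5*(⅕)*(-2 - 64 + 16))² = (-63 + 5*(⅕)*(-50))² = (-63 - 50)² = (-113)² = 12769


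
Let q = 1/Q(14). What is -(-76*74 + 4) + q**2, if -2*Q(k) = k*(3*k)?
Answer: 485770321/86436 ≈ 5620.0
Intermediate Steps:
Q(k) = -3*k**2/2 (Q(k) = -k*3*k/2 = -3*k**2/2)
q = -1/294 (q = 1/(-3/2*14**2) = 1/(-3/2*196) = 1/(-294) = -1/294 ≈ -0.0034014)
-(-76*74 + 4) + q**2 = -(-76*74 + 4) + (-1/294)**2 = -(-5624 + 4) + 1/86436 = -1*(-5620) + 1/86436 = 5620 + 1/86436 = 485770321/86436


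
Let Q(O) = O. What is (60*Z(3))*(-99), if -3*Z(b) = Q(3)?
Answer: 5940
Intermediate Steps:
Z(b) = -1 (Z(b) = -1/3*3 = -1)
(60*Z(3))*(-99) = (60*(-1))*(-99) = -60*(-99) = 5940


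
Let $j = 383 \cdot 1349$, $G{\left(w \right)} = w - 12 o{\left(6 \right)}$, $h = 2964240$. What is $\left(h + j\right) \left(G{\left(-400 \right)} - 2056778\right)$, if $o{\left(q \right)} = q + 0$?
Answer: $-7161095925750$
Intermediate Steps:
$o{\left(q \right)} = q$
$G{\left(w \right)} = -72 + w$ ($G{\left(w \right)} = w - 72 = -72 + w$)
$j = 516667$
$\left(h + j\right) \left(G{\left(-400 \right)} - 2056778\right) = \left(2964240 + 516667\right) \left(\left(-72 - 400\right) - 2056778\right) = 3480907 \left(-472 - 2056778\right) = 3480907 \left(-2057250\right) = -7161095925750$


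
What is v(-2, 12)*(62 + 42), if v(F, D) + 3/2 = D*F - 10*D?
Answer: -15132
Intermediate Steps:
v(F, D) = -3/2 - 10*D + D*F (v(F, D) = -3/2 + (D*F - 10*D) = -3/2 + (-10*D + D*F) = -3/2 - 10*D + D*F)
v(-2, 12)*(62 + 42) = (-3/2 - 10*12 + 12*(-2))*(62 + 42) = (-3/2 - 120 - 24)*104 = -291/2*104 = -15132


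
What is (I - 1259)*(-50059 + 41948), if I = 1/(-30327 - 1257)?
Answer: 322527888527/31584 ≈ 1.0212e+7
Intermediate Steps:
I = -1/31584 (I = 1/(-31584) = -1/31584 ≈ -3.1662e-5)
(I - 1259)*(-50059 + 41948) = (-1/31584 - 1259)*(-50059 + 41948) = -39764257/31584*(-8111) = 322527888527/31584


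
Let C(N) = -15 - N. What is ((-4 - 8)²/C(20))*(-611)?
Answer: 87984/35 ≈ 2513.8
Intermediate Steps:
((-4 - 8)²/C(20))*(-611) = ((-4 - 8)²/(-15 - 1*20))*(-611) = ((-12)²/(-15 - 20))*(-611) = (144/(-35))*(-611) = (144*(-1/35))*(-611) = -144/35*(-611) = 87984/35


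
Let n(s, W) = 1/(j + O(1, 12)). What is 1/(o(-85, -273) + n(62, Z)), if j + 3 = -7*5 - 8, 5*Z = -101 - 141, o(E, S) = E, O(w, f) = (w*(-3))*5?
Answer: -61/5186 ≈ -0.011762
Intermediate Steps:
O(w, f) = -15*w (O(w, f) = -3*w*5 = -15*w)
Z = -242/5 (Z = (-101 - 141)/5 = (⅕)*(-242) = -242/5 ≈ -48.400)
j = -46 (j = -3 + (-7*5 - 8) = -3 + (-35 - 8) = -3 - 43 = -46)
n(s, W) = -1/61 (n(s, W) = 1/(-46 - 15*1) = 1/(-46 - 15) = 1/(-61) = -1/61)
1/(o(-85, -273) + n(62, Z)) = 1/(-85 - 1/61) = 1/(-5186/61) = -61/5186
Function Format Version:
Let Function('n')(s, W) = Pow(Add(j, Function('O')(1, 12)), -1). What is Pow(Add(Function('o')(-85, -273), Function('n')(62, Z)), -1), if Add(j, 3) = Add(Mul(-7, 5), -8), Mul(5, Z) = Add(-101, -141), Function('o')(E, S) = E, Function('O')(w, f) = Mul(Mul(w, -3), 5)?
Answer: Rational(-61, 5186) ≈ -0.011762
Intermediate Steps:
Function('O')(w, f) = Mul(-15, w) (Function('O')(w, f) = Mul(Mul(-3, w), 5) = Mul(-15, w))
Z = Rational(-242, 5) (Z = Mul(Rational(1, 5), Add(-101, -141)) = Mul(Rational(1, 5), -242) = Rational(-242, 5) ≈ -48.400)
j = -46 (j = Add(-3, Add(Mul(-7, 5), -8)) = Add(-3, Add(-35, -8)) = Add(-3, -43) = -46)
Function('n')(s, W) = Rational(-1, 61) (Function('n')(s, W) = Pow(Add(-46, Mul(-15, 1)), -1) = Pow(Add(-46, -15), -1) = Pow(-61, -1) = Rational(-1, 61))
Pow(Add(Function('o')(-85, -273), Function('n')(62, Z)), -1) = Pow(Add(-85, Rational(-1, 61)), -1) = Pow(Rational(-5186, 61), -1) = Rational(-61, 5186)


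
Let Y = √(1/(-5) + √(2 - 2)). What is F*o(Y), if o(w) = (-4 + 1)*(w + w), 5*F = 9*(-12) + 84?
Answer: 144*I*√5/25 ≈ 12.88*I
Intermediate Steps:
Y = I*√5/5 (Y = √(-⅕ + √0) = √(-⅕ + 0) = √(-⅕) = I*√5/5 ≈ 0.44721*I)
F = -24/5 (F = (9*(-12) + 84)/5 = (-108 + 84)/5 = (⅕)*(-24) = -24/5 ≈ -4.8000)
o(w) = -6*w
F*o(Y) = -(-144)*I*√5/5/5 = -(-144)*I*√5/25 = 144*I*√5/25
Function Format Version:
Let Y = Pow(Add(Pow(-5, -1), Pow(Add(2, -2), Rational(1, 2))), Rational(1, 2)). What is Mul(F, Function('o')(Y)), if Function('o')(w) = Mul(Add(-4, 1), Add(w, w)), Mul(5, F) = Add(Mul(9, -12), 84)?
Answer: Mul(Rational(144, 25), I, Pow(5, Rational(1, 2))) ≈ Mul(12.880, I)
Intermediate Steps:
Y = Mul(Rational(1, 5), I, Pow(5, Rational(1, 2))) (Y = Pow(Add(Rational(-1, 5), Pow(0, Rational(1, 2))), Rational(1, 2)) = Pow(Add(Rational(-1, 5), 0), Rational(1, 2)) = Pow(Rational(-1, 5), Rational(1, 2)) = Mul(Rational(1, 5), I, Pow(5, Rational(1, 2))) ≈ Mul(0.44721, I))
F = Rational(-24, 5) (F = Mul(Rational(1, 5), Add(Mul(9, -12), 84)) = Mul(Rational(1, 5), Add(-108, 84)) = Mul(Rational(1, 5), -24) = Rational(-24, 5) ≈ -4.8000)
Function('o')(w) = Mul(-6, w) (Function('o')(w) = Mul(-3, Mul(2, w)) = Mul(-6, w))
Mul(F, Function('o')(Y)) = Mul(Rational(-24, 5), Mul(-6, Mul(Rational(1, 5), I, Pow(5, Rational(1, 2))))) = Mul(Rational(-24, 5), Mul(Rational(-6, 5), I, Pow(5, Rational(1, 2)))) = Mul(Rational(144, 25), I, Pow(5, Rational(1, 2)))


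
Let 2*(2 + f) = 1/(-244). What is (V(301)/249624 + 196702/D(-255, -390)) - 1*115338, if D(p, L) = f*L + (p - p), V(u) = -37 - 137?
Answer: -101354850816807/880687340 ≈ -1.1509e+5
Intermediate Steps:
V(u) = -174
f = -977/488 (f = -2 + (½)/(-244) = -2 + (½)*(-1/244) = -2 - 1/488 = -977/488 ≈ -2.0020)
D(p, L) = -977*L/488 (D(p, L) = -977*L/488 + (p - p) = -977*L/488 + 0 = -977*L/488)
(V(301)/249624 + 196702/D(-255, -390)) - 1*115338 = (-174/249624 + 196702/((-977/488*(-390)))) - 1*115338 = (-174*1/249624 + 196702/(190515/244)) - 115338 = (-29/41604 + 196702*(244/190515)) - 115338 = (-29/41604 + 47995288/190515) - 115338 = 221865604113/880687340 - 115338 = -101354850816807/880687340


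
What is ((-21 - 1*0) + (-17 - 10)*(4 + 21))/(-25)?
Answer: 696/25 ≈ 27.840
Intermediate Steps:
((-21 - 1*0) + (-17 - 10)*(4 + 21))/(-25) = ((-21 + 0) - 27*25)*(-1/25) = (-21 - 675)*(-1/25) = -696*(-1/25) = 696/25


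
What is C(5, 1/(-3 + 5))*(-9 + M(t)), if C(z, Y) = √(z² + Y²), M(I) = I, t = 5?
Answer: -2*√101 ≈ -20.100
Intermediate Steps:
C(z, Y) = √(Y² + z²)
C(5, 1/(-3 + 5))*(-9 + M(t)) = √((1/(-3 + 5))² + 5²)*(-9 + 5) = √((1/2)² + 25)*(-4) = √((½)² + 25)*(-4) = √(¼ + 25)*(-4) = √(101/4)*(-4) = (√101/2)*(-4) = -2*√101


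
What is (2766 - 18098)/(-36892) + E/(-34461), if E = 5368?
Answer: 82579949/317833803 ≈ 0.25982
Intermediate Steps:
(2766 - 18098)/(-36892) + E/(-34461) = (2766 - 18098)/(-36892) + 5368/(-34461) = -15332*(-1/36892) + 5368*(-1/34461) = 3833/9223 - 5368/34461 = 82579949/317833803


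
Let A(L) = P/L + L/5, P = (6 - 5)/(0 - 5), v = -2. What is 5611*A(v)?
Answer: -16833/10 ≈ -1683.3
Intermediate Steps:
P = -⅕ (P = 1/(-5) = 1*(-⅕) = -⅕ ≈ -0.20000)
A(L) = -1/(5*L) + L/5
5611*A(v) = 5611*((⅕)*(-1 + (-2)²)/(-2)) = 5611*((⅕)*(-½)*(-1 + 4)) = 5611*((⅕)*(-½)*3) = 5611*(-3/10) = -16833/10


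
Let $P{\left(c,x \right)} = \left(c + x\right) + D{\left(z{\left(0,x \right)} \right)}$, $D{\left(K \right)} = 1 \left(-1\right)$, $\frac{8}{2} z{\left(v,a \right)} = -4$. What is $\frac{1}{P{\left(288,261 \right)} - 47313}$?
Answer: $- \frac{1}{46765} \approx -2.1384 \cdot 10^{-5}$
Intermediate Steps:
$z{\left(v,a \right)} = -1$ ($z{\left(v,a \right)} = \frac{1}{4} \left(-4\right) = -1$)
$D{\left(K \right)} = -1$
$P{\left(c,x \right)} = -1 + c + x$ ($P{\left(c,x \right)} = \left(c + x\right) - 1 = -1 + c + x$)
$\frac{1}{P{\left(288,261 \right)} - 47313} = \frac{1}{\left(-1 + 288 + 261\right) - 47313} = \frac{1}{548 - 47313} = \frac{1}{-46765} = - \frac{1}{46765}$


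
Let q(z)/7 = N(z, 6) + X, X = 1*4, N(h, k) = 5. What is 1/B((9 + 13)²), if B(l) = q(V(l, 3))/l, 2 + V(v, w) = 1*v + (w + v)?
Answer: 484/63 ≈ 7.6825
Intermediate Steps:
X = 4
V(v, w) = -2 + w + 2*v (V(v, w) = -2 + (1*v + (w + v)) = -2 + (v + (v + w)) = -2 + (w + 2*v) = -2 + w + 2*v)
q(z) = 63 (q(z) = 7*(5 + 4) = 7*9 = 63)
B(l) = 63/l
1/B((9 + 13)²) = 1/(63/((9 + 13)²)) = 1/(63/(22²)) = 1/(63/484) = 484/63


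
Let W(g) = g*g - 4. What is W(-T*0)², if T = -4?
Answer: 16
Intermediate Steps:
W(g) = -4 + g² (W(g) = g² - 4 = -4 + g²)
W(-T*0)² = (-4 + (-1*(-4)*0)²)² = (-4 + (4*0)²)² = (-4 + 0²)² = (-4 + 0)² = (-4)² = 16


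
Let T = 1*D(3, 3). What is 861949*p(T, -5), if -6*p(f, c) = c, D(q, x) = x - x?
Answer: 4309745/6 ≈ 7.1829e+5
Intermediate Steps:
D(q, x) = 0
T = 0 (T = 1*0 = 0)
p(f, c) = -c/6
861949*p(T, -5) = 861949*(-1/6*(-5)) = 861949*(5/6) = 4309745/6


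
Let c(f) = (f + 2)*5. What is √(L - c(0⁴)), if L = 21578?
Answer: 8*√337 ≈ 146.86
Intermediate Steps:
c(f) = 10 + 5*f (c(f) = (2 + f)*5 = 10 + 5*f)
√(L - c(0⁴)) = √(21578 - (10 + 5*0⁴)) = √(21578 - (10 + 5*0)) = √(21578 - (10 + 0)) = √(21578 - 1*10) = √(21578 - 10) = √21568 = 8*√337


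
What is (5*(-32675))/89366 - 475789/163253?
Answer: -69190818649/14589267598 ≈ -4.7426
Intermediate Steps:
(5*(-32675))/89366 - 475789/163253 = -163375*1/89366 - 475789*1/163253 = -163375/89366 - 475789/163253 = -69190818649/14589267598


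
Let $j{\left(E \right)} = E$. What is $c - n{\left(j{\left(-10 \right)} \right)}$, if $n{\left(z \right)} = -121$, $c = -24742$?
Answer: $-24621$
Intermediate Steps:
$c - n{\left(j{\left(-10 \right)} \right)} = -24742 - -121 = -24742 + 121 = -24621$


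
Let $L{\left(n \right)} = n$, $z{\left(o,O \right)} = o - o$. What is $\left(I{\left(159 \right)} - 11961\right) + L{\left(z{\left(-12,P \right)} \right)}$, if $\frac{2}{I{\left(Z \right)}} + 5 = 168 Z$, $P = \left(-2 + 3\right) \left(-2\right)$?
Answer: $- \frac{319442425}{26707} \approx -11961.0$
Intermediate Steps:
$P = -2$ ($P = 1 \left(-2\right) = -2$)
$z{\left(o,O \right)} = 0$
$I{\left(Z \right)} = \frac{2}{-5 + 168 Z}$
$\left(I{\left(159 \right)} - 11961\right) + L{\left(z{\left(-12,P \right)} \right)} = \left(\frac{2}{-5 + 168 \cdot 159} - 11961\right) + 0 = \left(\frac{2}{-5 + 26712} - 11961\right) + 0 = \left(\frac{2}{26707} - 11961\right) + 0 = - \frac{319442425}{26707} + 0 = - \frac{319442425}{26707}$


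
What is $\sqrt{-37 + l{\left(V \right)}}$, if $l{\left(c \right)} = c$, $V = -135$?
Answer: $2 i \sqrt{43} \approx 13.115 i$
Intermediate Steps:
$\sqrt{-37 + l{\left(V \right)}} = \sqrt{-37 - 135} = \sqrt{-172} = 2 i \sqrt{43}$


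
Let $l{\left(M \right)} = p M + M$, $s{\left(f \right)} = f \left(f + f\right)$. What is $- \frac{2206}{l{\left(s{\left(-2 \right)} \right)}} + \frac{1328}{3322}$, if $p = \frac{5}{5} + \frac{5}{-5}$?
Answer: $- \frac{1829427}{6644} \approx -275.35$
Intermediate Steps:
$p = 0$ ($p = 5 \cdot \frac{1}{5} + 5 \left(- \frac{1}{5}\right) = 1 - 1 = 0$)
$s{\left(f \right)} = 2 f^{2}$ ($s{\left(f \right)} = f 2 f = 2 f^{2}$)
$l{\left(M \right)} = M$ ($l{\left(M \right)} = 0 M + M = 0 + M = M$)
$- \frac{2206}{l{\left(s{\left(-2 \right)} \right)}} + \frac{1328}{3322} = - \frac{2206}{2 \left(-2\right)^{2}} + \frac{1328}{3322} = - \frac{2206}{2 \cdot 4} + 1328 \cdot \frac{1}{3322} = - \frac{2206}{8} + \frac{664}{1661} = \left(-2206\right) \frac{1}{8} + \frac{664}{1661} = - \frac{1103}{4} + \frac{664}{1661} = - \frac{1829427}{6644}$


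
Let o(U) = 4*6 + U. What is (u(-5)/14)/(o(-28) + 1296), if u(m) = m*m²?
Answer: -125/18088 ≈ -0.0069107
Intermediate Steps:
u(m) = m³
o(U) = 24 + U
(u(-5)/14)/(o(-28) + 1296) = ((-5)³/14)/((24 - 28) + 1296) = (-125*1/14)/(-4 + 1296) = -125/14/1292 = (1/1292)*(-125/14) = -125/18088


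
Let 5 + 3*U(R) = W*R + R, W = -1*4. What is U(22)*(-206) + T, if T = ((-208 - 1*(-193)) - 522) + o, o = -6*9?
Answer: 12853/3 ≈ 4284.3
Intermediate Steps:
o = -54
W = -4
U(R) = -5/3 - R (U(R) = -5/3 + (-4*R + R)/3 = -5/3 + (-3*R)/3 = -5/3 - R)
T = -591 (T = ((-208 - 1*(-193)) - 522) - 54 = ((-208 + 193) - 522) - 54 = (-15 - 522) - 54 = -537 - 54 = -591)
U(22)*(-206) + T = (-5/3 - 1*22)*(-206) - 591 = (-5/3 - 22)*(-206) - 591 = -71/3*(-206) - 591 = 14626/3 - 591 = 12853/3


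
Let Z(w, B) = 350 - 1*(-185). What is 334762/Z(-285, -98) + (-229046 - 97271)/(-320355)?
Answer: 21483452021/34277985 ≈ 626.74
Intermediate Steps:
Z(w, B) = 535 (Z(w, B) = 350 + 185 = 535)
334762/Z(-285, -98) + (-229046 - 97271)/(-320355) = 334762/535 + (-229046 - 97271)/(-320355) = 334762*(1/535) - 326317*(-1/320355) = 334762/535 + 326317/320355 = 21483452021/34277985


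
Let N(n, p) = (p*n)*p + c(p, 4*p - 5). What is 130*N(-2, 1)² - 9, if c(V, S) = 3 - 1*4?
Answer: 1161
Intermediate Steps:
c(V, S) = -1 (c(V, S) = 3 - 4 = -1)
N(n, p) = -1 + n*p² (N(n, p) = (p*n)*p - 1 = (n*p)*p - 1 = n*p² - 1 = -1 + n*p²)
130*N(-2, 1)² - 9 = 130*(-1 - 2*1²)² - 9 = 130*(-1 - 2*1)² - 9 = 130*(-1 - 2)² - 9 = 130*(-3)² - 9 = 130*9 - 9 = 1170 - 9 = 1161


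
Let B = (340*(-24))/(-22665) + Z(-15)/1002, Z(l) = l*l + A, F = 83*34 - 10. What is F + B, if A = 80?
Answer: 4258435807/1514022 ≈ 2812.7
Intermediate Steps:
F = 2812 (F = 2822 - 10 = 2812)
Z(l) = 80 + l² (Z(l) = l*l + 80 = l² + 80 = 80 + l²)
B = 1005943/1514022 (B = (340*(-24))/(-22665) + (80 + (-15)²)/1002 = -8160*(-1/22665) + (80 + 225)*(1/1002) = 544/1511 + 305*(1/1002) = 544/1511 + 305/1002 = 1005943/1514022 ≈ 0.66442)
F + B = 2812 + 1005943/1514022 = 4258435807/1514022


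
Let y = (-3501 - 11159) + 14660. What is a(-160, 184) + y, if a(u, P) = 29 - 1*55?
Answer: -26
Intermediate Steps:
a(u, P) = -26 (a(u, P) = 29 - 55 = -26)
y = 0 (y = -14660 + 14660 = 0)
a(-160, 184) + y = -26 + 0 = -26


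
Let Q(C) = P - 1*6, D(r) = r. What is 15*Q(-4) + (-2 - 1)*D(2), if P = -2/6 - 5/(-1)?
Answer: -26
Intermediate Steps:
P = 14/3 (P = -2*⅙ - 5*(-1) = -⅓ + 5 = 14/3 ≈ 4.6667)
Q(C) = -4/3 (Q(C) = 14/3 - 1*6 = 14/3 - 6 = -4/3)
15*Q(-4) + (-2 - 1)*D(2) = 15*(-4/3) + (-2 - 1)*2 = -20 - 3*2 = -20 - 6 = -26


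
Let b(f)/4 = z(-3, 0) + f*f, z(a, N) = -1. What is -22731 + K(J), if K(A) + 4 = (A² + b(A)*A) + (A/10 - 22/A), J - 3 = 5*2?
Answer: -1797951/130 ≈ -13830.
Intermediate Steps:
J = 13 (J = 3 + 5*2 = 3 + 10 = 13)
b(f) = -4 + 4*f² (b(f) = 4*(-1 + f*f) = 4*(-1 + f²) = -4 + 4*f²)
K(A) = -4 + A² - 22/A + A/10 + A*(-4 + 4*A²) (K(A) = -4 + ((A² + (-4 + 4*A²)*A) + (A/10 - 22/A)) = -4 + ((A² + A*(-4 + 4*A²)) + (A*(⅒) - 22/A)) = -4 + ((A² + A*(-4 + 4*A²)) + (A/10 - 22/A)) = -4 + ((A² + A*(-4 + 4*A²)) + (-22/A + A/10)) = -4 + (A² - 22/A + A/10 + A*(-4 + 4*A²)) = -4 + A² - 22/A + A/10 + A*(-4 + 4*A²))
-22731 + K(J) = -22731 + (-4 + 13² - 22/13 + 4*13³ - 39/10*13) = -22731 + (-4 + 169 - 22*1/13 + 4*2197 - 507/10) = -22731 + (-4 + 169 - 22/13 + 8788 - 507/10) = -22731 + 1157079/130 = -1797951/130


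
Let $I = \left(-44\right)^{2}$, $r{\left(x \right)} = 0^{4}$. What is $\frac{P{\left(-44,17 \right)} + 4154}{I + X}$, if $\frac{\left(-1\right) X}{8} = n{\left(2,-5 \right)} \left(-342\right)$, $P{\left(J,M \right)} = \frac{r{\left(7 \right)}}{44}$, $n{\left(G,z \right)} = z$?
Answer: $- \frac{2077}{5872} \approx -0.35371$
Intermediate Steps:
$r{\left(x \right)} = 0$
$P{\left(J,M \right)} = 0$ ($P{\left(J,M \right)} = \frac{0}{44} = 0 \cdot \frac{1}{44} = 0$)
$I = 1936$
$X = -13680$ ($X = - 8 \left(\left(-5\right) \left(-342\right)\right) = \left(-8\right) 1710 = -13680$)
$\frac{P{\left(-44,17 \right)} + 4154}{I + X} = \frac{0 + 4154}{1936 - 13680} = \frac{4154}{-11744} = 4154 \left(- \frac{1}{11744}\right) = - \frac{2077}{5872}$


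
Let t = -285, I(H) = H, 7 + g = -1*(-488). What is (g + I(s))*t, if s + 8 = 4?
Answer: -135945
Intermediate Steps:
s = -4 (s = -8 + 4 = -4)
g = 481 (g = -7 - 1*(-488) = -7 + 488 = 481)
(g + I(s))*t = (481 - 4)*(-285) = 477*(-285) = -135945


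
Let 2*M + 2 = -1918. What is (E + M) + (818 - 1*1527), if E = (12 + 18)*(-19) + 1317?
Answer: -922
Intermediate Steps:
M = -960 (M = -1 + (1/2)*(-1918) = -1 - 959 = -960)
E = 747 (E = 30*(-19) + 1317 = -570 + 1317 = 747)
(E + M) + (818 - 1*1527) = (747 - 960) + (818 - 1*1527) = -213 + (818 - 1527) = -213 - 709 = -922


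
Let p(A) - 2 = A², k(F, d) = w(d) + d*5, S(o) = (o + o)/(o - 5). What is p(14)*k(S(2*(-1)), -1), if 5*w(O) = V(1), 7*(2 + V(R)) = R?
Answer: -37224/35 ≈ -1063.5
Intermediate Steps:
V(R) = -2 + R/7
w(O) = -13/35 (w(O) = (-2 + (⅐)*1)/5 = (-2 + ⅐)/5 = (⅕)*(-13/7) = -13/35)
S(o) = 2*o/(-5 + o) (S(o) = (2*o)/(-5 + o) = 2*o/(-5 + o))
k(F, d) = -13/35 + 5*d (k(F, d) = -13/35 + d*5 = -13/35 + 5*d)
p(A) = 2 + A²
p(14)*k(S(2*(-1)), -1) = (2 + 14²)*(-13/35 + 5*(-1)) = (2 + 196)*(-13/35 - 5) = 198*(-188/35) = -37224/35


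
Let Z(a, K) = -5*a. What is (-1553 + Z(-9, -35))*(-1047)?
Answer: 1578876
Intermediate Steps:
Z(a, K) = -5*a
(-1553 + Z(-9, -35))*(-1047) = (-1553 - 5*(-9))*(-1047) = (-1553 + 45)*(-1047) = -1508*(-1047) = 1578876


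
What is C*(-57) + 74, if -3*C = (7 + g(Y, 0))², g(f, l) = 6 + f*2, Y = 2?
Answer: 5565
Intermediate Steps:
g(f, l) = 6 + 2*f
C = -289/3 (C = -(7 + (6 + 2*2))²/3 = -(7 + (6 + 4))²/3 = -(7 + 10)²/3 = -⅓*17² = -⅓*289 = -289/3 ≈ -96.333)
C*(-57) + 74 = -289/3*(-57) + 74 = 5491 + 74 = 5565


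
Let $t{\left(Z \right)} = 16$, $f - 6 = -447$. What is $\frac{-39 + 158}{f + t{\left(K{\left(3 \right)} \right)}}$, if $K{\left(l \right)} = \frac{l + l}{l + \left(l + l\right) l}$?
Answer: $- \frac{7}{25} \approx -0.28$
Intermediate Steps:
$K{\left(l \right)} = \frac{2 l}{l + 2 l^{2}}$ ($K{\left(l \right)} = \frac{2 l}{l + 2 l l} = \frac{2 l}{l + 2 l^{2}}$)
$f = -441$ ($f = 6 - 447 = -441$)
$\frac{-39 + 158}{f + t{\left(K{\left(3 \right)} \right)}} = \frac{-39 + 158}{-441 + 16} = \frac{119}{-425} = 119 \left(- \frac{1}{425}\right) = - \frac{7}{25}$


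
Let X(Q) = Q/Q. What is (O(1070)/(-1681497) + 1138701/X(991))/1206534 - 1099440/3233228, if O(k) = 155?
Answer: 495026036122030507/819939872001556593 ≈ 0.60373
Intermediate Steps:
X(Q) = 1
(O(1070)/(-1681497) + 1138701/X(991))/1206534 - 1099440/3233228 = (155/(-1681497) + 1138701/1)/1206534 - 1099440/3233228 = (155*(-1/1681497) + 1138701*1)*(1/1206534) - 1099440*1/3233228 = (-155/1681497 + 1138701)*(1/1206534) - 274860/808307 = (1914722315242/1681497)*(1/1206534) - 274860/808307 = 957361157621/1014391650699 - 274860/808307 = 495026036122030507/819939872001556593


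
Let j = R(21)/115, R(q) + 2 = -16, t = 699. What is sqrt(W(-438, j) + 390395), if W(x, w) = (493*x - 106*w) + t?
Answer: 2*sqrt(579177605)/115 ≈ 418.54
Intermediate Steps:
R(q) = -18 (R(q) = -2 - 16 = -18)
j = -18/115 ≈ -0.15652
W(x, w) = 699 - 106*w + 493*x (W(x, w) = (493*x - 106*w) + 699 = (-106*w + 493*x) + 699 = 699 - 106*w + 493*x)
sqrt(W(-438, j) + 390395) = sqrt((699 - 106*(-18/115) + 493*(-438)) + 390395) = sqrt((699 + 1908/115 - 215934) + 390395) = sqrt(-24750117/115 + 390395) = sqrt(20145308/115) = 2*sqrt(579177605)/115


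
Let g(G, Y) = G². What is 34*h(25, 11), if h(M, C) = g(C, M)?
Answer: 4114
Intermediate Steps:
h(M, C) = C²
34*h(25, 11) = 34*11² = 34*121 = 4114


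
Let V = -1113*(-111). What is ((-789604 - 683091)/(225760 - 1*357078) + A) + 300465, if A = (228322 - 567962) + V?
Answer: 11080509719/131318 ≈ 84379.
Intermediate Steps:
V = 123543
A = -216097 (A = (228322 - 567962) + 123543 = -339640 + 123543 = -216097)
((-789604 - 683091)/(225760 - 1*357078) + A) + 300465 = ((-789604 - 683091)/(225760 - 1*357078) - 216097) + 300465 = (-1472695/(225760 - 357078) - 216097) + 300465 = (-1472695/(-131318) - 216097) + 300465 = (-1472695*(-1/131318) - 216097) + 300465 = (1472695/131318 - 216097) + 300465 = -28375953151/131318 + 300465 = 11080509719/131318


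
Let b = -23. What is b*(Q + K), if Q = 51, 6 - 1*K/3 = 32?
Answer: 621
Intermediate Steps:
K = -78 (K = 18 - 3*32 = 18 - 96 = -78)
b*(Q + K) = -23*(51 - 78) = -23*(-27) = 621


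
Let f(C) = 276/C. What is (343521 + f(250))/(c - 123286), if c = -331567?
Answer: -42940263/56856625 ≈ -0.75524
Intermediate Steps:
(343521 + f(250))/(c - 123286) = (343521 + 276/250)/(-331567 - 123286) = (343521 + 276*(1/250))/(-454853) = (343521 + 138/125)*(-1/454853) = (42940263/125)*(-1/454853) = -42940263/56856625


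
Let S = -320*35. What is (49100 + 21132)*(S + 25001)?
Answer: 969271832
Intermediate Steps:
S = -11200
(49100 + 21132)*(S + 25001) = (49100 + 21132)*(-11200 + 25001) = 70232*13801 = 969271832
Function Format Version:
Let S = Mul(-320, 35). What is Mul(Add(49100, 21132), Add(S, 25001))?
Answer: 969271832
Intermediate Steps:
S = -11200
Mul(Add(49100, 21132), Add(S, 25001)) = Mul(Add(49100, 21132), Add(-11200, 25001)) = Mul(70232, 13801) = 969271832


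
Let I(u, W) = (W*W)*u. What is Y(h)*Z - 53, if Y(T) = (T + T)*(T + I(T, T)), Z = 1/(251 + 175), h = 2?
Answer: -11269/213 ≈ -52.906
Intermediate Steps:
I(u, W) = u*W² (I(u, W) = W²*u = u*W²)
Z = 1/426 ≈ 0.0023474
Y(T) = 2*T*(T + T³) (Y(T) = (T + T)*(T + T*T²) = (2*T)*(T + T³) = 2*T*(T + T³))
Y(h)*Z - 53 = (2*2²*(1 + 2²))*(1/426) - 53 = (2*4*(1 + 4))*(1/426) - 53 = (2*4*5)*(1/426) - 53 = 40*(1/426) - 53 = 20/213 - 53 = -11269/213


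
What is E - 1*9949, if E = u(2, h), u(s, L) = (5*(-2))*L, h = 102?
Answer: -10969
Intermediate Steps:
u(s, L) = -10*L
E = -1020 (E = -10*102 = -1020)
E - 1*9949 = -1020 - 1*9949 = -1020 - 9949 = -10969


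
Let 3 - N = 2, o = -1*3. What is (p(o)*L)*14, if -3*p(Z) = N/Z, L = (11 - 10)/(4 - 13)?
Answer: -14/81 ≈ -0.17284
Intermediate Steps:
o = -3
N = 1 (N = 3 - 1*2 = 3 - 2 = 1)
L = -⅑ (L = 1/(-9) = 1*(-⅑) = -⅑ ≈ -0.11111)
p(Z) = -1/(3*Z)
(p(o)*L)*14 = (-⅓/(-3)*(-⅑))*14 = (-⅓*(-⅓)*(-⅑))*14 = ((⅑)*(-⅑))*14 = -1/81*14 = -14/81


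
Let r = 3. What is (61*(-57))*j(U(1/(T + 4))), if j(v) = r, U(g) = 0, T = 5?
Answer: -10431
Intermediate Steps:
j(v) = 3
(61*(-57))*j(U(1/(T + 4))) = (61*(-57))*3 = -3477*3 = -10431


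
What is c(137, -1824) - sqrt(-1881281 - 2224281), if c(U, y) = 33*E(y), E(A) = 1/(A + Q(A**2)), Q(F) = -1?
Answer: -33/1825 - I*sqrt(4105562) ≈ -0.018082 - 2026.2*I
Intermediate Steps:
E(A) = 1/(-1 + A) (E(A) = 1/(A - 1) = 1/(-1 + A))
c(U, y) = 33/(-1 + y)
c(137, -1824) - sqrt(-1881281 - 2224281) = 33/(-1 - 1824) - sqrt(-1881281 - 2224281) = 33/(-1825) - sqrt(-4105562) = 33*(-1/1825) - I*sqrt(4105562) = -33/1825 - I*sqrt(4105562)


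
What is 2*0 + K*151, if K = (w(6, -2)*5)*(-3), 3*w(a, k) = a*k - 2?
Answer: 10570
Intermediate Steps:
w(a, k) = -⅔ + a*k/3 (w(a, k) = (a*k - 2)/3 = (-2 + a*k)/3 = -⅔ + a*k/3)
K = 70 (K = ((-⅔ + (⅓)*6*(-2))*5)*(-3) = ((-⅔ - 4)*5)*(-3) = -14/3*5*(-3) = -70/3*(-3) = 70)
2*0 + K*151 = 2*0 + 70*151 = 0 + 10570 = 10570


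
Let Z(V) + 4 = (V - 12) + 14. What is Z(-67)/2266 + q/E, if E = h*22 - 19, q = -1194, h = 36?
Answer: -2758941/1751618 ≈ -1.5751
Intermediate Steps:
Z(V) = -2 + V (Z(V) = -4 + ((V - 12) + 14) = -4 + ((-12 + V) + 14) = -4 + (2 + V) = -2 + V)
E = 773 (E = 36*22 - 19 = 792 - 19 = 773)
Z(-67)/2266 + q/E = (-2 - 67)/2266 - 1194/773 = -69*1/2266 - 1194*1/773 = -69/2266 - 1194/773 = -2758941/1751618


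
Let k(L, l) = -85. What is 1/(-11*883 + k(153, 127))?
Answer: -1/9798 ≈ -0.00010206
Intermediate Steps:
1/(-11*883 + k(153, 127)) = 1/(-11*883 - 85) = 1/(-9713 - 85) = 1/(-9798) = -1/9798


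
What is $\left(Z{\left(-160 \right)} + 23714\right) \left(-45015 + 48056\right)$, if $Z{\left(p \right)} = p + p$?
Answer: $71141154$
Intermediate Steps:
$Z{\left(p \right)} = 2 p$
$\left(Z{\left(-160 \right)} + 23714\right) \left(-45015 + 48056\right) = \left(2 \left(-160\right) + 23714\right) \left(-45015 + 48056\right) = \left(-320 + 23714\right) 3041 = 23394 \cdot 3041 = 71141154$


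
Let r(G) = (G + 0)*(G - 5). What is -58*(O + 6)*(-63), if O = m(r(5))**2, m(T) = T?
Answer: 21924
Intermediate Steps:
r(G) = G*(-5 + G)
O = 0 (O = (5*(-5 + 5))**2 = (5*0)**2 = 0**2 = 0)
-58*(O + 6)*(-63) = -58*(0 + 6)*(-63) = -58*6*(-63) = -348*(-63) = 21924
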